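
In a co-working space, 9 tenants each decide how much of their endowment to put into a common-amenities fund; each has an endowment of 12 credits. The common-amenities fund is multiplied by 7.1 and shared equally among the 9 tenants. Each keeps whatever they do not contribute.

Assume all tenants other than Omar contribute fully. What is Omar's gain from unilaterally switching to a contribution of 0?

2.53 credits

Switching from a contribution of 12 to 0 lets Omar keep an extra 12 credits, but lowers the common-amenities fund by 12, which costs Omar their own share of that drop: 7.1/9 × 12 = 9.47.
Net gain = 12 − 9.47 = 2.53. The private return per contributed unit (0.7889) is below 1, so free-riding is indeed the best response regardless of what the others do.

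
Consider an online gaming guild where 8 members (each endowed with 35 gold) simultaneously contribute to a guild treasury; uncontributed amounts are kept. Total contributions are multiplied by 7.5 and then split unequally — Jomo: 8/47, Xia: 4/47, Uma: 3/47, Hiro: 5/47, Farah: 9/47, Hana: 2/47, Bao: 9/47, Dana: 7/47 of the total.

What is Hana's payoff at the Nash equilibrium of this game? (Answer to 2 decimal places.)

79.68 gold

A player with share s gets back 7.5·s per unit contributed, so full contribution is dominant for anyone with s > 1/7.5 = 0.1333 and zero contribution is dominant for anyone below.
Jomo, Farah, Bao and Dana clear that bar, contributing 35 each; the remaining 4 contribute 0. Total contributed: 140.
Hana keeps 35 and receives 7.5 × 140 × 2/47 = 44.68 from the guild treasury, for a payoff of 79.68.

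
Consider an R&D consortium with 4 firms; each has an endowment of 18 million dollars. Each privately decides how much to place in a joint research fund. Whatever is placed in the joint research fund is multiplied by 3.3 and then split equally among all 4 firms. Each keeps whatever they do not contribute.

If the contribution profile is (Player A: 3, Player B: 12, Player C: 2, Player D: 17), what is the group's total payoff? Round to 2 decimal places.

150.20 million dollars

Total contributed: 3 + 12 + 2 + 17 = 34; total kept: 4 × 18 − 34 = 38.
The joint research fund pays out 3.3 × 34 = 112.20 in aggregate.
Group total = 38 + 112.20 = 150.20.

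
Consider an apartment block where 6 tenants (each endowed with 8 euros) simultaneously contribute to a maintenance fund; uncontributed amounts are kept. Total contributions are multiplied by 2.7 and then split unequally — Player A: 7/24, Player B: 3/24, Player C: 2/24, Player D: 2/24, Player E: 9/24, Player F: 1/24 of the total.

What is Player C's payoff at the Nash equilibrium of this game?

9.80 euros

Player j's private return per contributed unit is 2.7 × (j's share). Contributing is weakly dominant for j when that share is at least 1/2.7 = 0.3704, and contributing 0 is dominant otherwise.
Only Player E (9/24) clears that bar, contributing 8; the remaining 5 contribute 0. Total contributed: 8.
Player C keeps 8 and receives 2.7 × 8 × 2/24 = 1.80 from the maintenance fund, for a payoff of 9.80.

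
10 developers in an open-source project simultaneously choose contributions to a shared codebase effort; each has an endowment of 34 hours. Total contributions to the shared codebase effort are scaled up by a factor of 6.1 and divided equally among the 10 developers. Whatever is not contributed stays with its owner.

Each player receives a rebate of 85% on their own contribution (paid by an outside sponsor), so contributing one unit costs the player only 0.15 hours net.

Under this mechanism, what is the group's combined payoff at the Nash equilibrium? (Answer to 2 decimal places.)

Under the mechanism each unit contributed yields (6.1/10) / 0.15 = 4.0667 back to its contributor per unit of net cost, which exceeds 1, making full contribution the dominant choice for everyone.
At the Nash equilibrium everyone contributes 34. Group total payoff = 10 × (34 × 0.85 + 6.1 × 34) = 2363.00.

2363.00 hours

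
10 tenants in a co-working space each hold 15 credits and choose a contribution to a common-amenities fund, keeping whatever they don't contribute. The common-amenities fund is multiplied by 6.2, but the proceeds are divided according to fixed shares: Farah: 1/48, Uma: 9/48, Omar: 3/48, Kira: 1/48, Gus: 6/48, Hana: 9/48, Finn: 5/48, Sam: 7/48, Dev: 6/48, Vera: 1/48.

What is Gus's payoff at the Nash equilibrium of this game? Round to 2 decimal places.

For player j, contributing a unit is worthwhile iff 6.2 × (j's share) ≥ 1, i.e. iff j's share is at least 0.1613.
The shares above 0.1613 belong to Uma and Hana, contributing 15 each; the remaining 8 contribute 0. Total contributed: 30.
Gus keeps 15 and receives 6.2 × 30 × 6/48 = 23.25 from the common-amenities fund, for a payoff of 38.25.

38.25 credits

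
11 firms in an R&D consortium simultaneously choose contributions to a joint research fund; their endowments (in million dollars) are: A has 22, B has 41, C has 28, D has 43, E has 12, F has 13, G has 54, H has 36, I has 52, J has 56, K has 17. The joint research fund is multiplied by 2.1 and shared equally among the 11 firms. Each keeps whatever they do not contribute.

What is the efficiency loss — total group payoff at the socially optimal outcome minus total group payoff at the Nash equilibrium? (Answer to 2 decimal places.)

411.40 million dollars

The private return per contributed unit is 2.1/11 = 0.1909 < 1 for every player regardless of endowment, so the Nash equilibrium is zero contribution and the group total is Σ E_j = 22 + 41 + 28 + 43 + 12 + 13 + 54 + 36 + 52 + 56 + 17 = 374.
Each contributed unit returns 2.100 to the group, so the social optimum is full contribution by everyone: group total = 2.100 × 374 = 785.40.
Efficiency loss = (2.100 − 1) × 374 = 411.40.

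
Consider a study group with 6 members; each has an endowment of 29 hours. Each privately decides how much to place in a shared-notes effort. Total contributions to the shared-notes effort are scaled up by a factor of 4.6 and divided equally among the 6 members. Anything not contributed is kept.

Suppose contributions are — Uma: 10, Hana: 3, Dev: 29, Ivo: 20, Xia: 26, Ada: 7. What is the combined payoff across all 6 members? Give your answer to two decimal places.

Total contributed: 10 + 3 + 29 + 20 + 26 + 7 = 95; total kept: 6 × 29 − 95 = 79.
The shared-notes effort pays out 4.6 × 95 = 437.00 in aggregate.
Group total = 79 + 437.00 = 516.00.

516.00 hours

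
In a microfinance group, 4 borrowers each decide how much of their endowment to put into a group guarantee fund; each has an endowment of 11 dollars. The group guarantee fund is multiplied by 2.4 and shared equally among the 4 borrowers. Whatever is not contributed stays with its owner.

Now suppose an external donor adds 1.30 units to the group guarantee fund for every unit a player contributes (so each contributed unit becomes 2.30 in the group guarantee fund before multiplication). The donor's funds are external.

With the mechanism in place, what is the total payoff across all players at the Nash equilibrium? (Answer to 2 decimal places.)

With the mechanism, a contributed unit returns 2.4 × 2.30 / 4 = 1.3800 per unit of net cost to the contributor — now above 1 — so contributing fully is weakly dominant for every player.
At the Nash equilibrium everyone contributes 11. Group total payoff = 2.4 × 2.30 × 44 = 242.88.

242.88 dollars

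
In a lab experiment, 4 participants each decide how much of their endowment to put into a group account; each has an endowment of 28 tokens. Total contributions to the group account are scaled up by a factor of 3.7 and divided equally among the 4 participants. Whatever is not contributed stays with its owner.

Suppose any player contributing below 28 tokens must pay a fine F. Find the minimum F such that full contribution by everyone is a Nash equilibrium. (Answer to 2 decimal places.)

Given the others contribute fully, the best deviation is to contribute 0 (any partial contribution still incurs the fine and gives up units whose private return 0.9250 is below 1).
Deviating from 28 to 0 saves 28 tokens but forfeits the deviator's share of the drop in the group account: 3.7/4 × 28 = 25.90.
So the deviation gain is 28 − 25.90 = 2.10, and the fine must be at least 2.10 tokens to wipe it out.

2.10 tokens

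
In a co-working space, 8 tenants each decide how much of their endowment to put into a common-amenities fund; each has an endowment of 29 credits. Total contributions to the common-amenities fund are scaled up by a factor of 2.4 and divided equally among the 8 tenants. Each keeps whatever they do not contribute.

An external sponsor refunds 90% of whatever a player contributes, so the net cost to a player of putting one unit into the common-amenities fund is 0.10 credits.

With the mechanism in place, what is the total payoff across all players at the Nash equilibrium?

With the mechanism, a contributed unit returns (2.4/8) / 0.10 = 3.0000 per unit of net cost to the contributor — now above 1 — so contributing fully is weakly dominant for every player.
So the Nash equilibrium is full contribution by all 8; the group earns 8 × (29 × 0.90 + 2.4 × 29) = 765.60.

765.60 credits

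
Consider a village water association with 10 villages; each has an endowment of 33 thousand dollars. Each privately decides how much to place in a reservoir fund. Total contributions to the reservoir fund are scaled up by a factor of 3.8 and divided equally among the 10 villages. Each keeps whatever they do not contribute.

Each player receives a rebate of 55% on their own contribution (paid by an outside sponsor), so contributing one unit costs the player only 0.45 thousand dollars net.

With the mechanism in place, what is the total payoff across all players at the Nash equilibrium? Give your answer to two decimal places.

With the mechanism, a contributed unit returns (3.8/10) / 0.45 = 0.8444 per unit of net cost — still below 1 — so contributing 0 remains dominant for every player.
Everyone keeps their endowment and the group total is 10 × 33 = 330.

330.00 thousand dollars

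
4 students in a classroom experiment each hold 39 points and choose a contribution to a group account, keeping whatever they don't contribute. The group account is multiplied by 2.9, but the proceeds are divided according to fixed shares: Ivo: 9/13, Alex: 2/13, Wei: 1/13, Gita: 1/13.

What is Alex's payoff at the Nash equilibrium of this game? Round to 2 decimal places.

A player with share s gets back 2.9·s per unit contributed, so full contribution is dominant for anyone with s > 1/2.9 = 0.3448 and zero contribution is dominant for anyone below.
The only share above 0.3448 is Ivo's 9/13, contributing 39; the remaining 3 contribute 0. Total contributed: 39.
Alex keeps 39 and receives 2.9 × 39 × 2/13 = 17.40 from the group account, for a payoff of 56.40.

56.40 points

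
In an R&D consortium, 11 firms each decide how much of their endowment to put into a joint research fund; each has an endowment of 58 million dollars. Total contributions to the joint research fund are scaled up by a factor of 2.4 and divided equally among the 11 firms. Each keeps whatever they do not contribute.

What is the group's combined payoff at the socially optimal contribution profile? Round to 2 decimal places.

Each contributed unit returns 2.400 to the group as a whole (0.2182 to each of 11 players), which exceeds 1, so the social optimum is full contribution: group total = 2.400 × 638 = 1531.20.

1531.20 million dollars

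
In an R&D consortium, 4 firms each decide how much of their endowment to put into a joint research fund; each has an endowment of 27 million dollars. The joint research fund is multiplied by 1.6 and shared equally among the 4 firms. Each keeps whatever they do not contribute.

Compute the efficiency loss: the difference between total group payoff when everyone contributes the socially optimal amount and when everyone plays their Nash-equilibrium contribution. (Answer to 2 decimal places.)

Each contributed unit returns 1.6/4 = 0.4000 to its contributor — below 1 — so contributing 0 is dominant for every player. At the Nash equilibrium everyone keeps their 27, and the group total is 4 × 27 = 108.
Each contributed unit returns 1.600 to the group as a whole (0.4000 to each of 4 players), which exceeds 1, so the social optimum is full contribution: group total = 1.600 × 108 = 172.80.
Efficiency loss = 172.80 − 108 = 64.80.

64.80 million dollars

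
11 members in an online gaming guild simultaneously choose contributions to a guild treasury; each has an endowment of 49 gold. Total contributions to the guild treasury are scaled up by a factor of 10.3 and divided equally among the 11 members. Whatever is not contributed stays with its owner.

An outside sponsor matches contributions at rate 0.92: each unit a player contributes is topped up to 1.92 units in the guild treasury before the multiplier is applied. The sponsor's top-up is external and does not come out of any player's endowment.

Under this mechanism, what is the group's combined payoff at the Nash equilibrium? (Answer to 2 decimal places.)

With the mechanism, a contributed unit returns 10.3 × 1.92 / 11 = 1.7978 per unit of net cost to the contributor — now above 1 — so contributing fully is weakly dominant for every player.
At the Nash equilibrium everyone contributes 49. Group total payoff = 10.3 × 1.92 × 539 = 10659.26.

10659.26 gold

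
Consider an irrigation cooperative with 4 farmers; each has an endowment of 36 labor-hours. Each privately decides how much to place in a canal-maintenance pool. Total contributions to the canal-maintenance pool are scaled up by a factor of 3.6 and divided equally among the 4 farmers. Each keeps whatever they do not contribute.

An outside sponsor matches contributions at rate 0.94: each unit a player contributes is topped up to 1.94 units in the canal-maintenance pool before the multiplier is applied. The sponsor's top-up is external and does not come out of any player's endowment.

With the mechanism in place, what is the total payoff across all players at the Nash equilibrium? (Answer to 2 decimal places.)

Under the mechanism each unit contributed yields 3.6 × 1.94 / 4 = 1.7460 back to its contributor per unit of net cost, which exceeds 1, making full contribution the dominant choice for everyone.
So the Nash equilibrium is full contribution by all 4; the group earns 3.6 × 1.94 × 144 = 1005.70.

1005.70 labor-hours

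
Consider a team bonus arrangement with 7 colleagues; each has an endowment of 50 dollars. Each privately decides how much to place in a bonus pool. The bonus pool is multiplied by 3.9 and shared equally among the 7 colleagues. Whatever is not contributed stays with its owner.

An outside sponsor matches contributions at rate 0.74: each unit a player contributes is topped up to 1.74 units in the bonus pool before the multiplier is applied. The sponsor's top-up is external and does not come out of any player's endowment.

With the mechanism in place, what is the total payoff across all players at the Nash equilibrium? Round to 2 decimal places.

350.00 dollars

The effective private return is 3.9 × 1.74 / 7 = 0.9694, which is still under 1, so the mechanism doesn't change anyone's dominant strategy: zero contribution.
Everyone keeps their endowment and the group total is 7 × 50 = 350.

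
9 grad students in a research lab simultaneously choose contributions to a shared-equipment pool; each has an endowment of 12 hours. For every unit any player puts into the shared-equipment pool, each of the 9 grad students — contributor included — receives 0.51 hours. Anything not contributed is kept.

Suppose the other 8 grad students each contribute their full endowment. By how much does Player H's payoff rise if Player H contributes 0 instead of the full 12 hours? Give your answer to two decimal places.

Switching from a contribution of 12 to 0 lets Player H keep an extra 12 hours, but lowers the shared-equipment pool by 12, which costs Player H their own share of that drop: 0.51 × 12 = 6.12.
Net gain = 12 − 6.12 = 5.88. The private return per contributed unit (0.51) is below 1, so free-riding is indeed the best response regardless of what the others do.

5.88 hours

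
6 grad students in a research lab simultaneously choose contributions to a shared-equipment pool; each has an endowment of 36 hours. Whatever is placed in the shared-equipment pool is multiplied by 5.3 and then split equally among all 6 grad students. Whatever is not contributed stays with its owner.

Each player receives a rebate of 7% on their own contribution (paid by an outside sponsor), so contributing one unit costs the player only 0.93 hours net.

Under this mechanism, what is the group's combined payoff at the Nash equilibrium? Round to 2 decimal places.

Even with the mechanism, each unit contributed returns only (5.3/6) / 0.93 = 0.9498 per unit of net cost, so contributing nothing is still dominant.
At the Nash equilibrium no one contributes; group total payoff = 6 × 36 = 216.

216.00 hours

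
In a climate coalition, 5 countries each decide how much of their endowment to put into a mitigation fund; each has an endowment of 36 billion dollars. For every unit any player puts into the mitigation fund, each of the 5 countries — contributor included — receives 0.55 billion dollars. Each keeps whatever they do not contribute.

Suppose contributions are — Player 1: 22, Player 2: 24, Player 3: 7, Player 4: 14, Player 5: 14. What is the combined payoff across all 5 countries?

Total contributed: 22 + 24 + 7 + 14 + 14 = 81; total kept: 5 × 36 − 81 = 99.
The mitigation fund pays out 0.55 × 5 × 81 = 222.75 in aggregate.
Group total = 99 + 222.75 = 321.75.

321.75 billion dollars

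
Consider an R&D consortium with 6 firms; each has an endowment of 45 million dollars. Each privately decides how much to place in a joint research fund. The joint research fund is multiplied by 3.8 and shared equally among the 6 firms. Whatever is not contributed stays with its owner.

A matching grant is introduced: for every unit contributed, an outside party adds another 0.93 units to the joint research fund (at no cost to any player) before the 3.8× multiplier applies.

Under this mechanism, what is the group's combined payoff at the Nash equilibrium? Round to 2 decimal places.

Under the mechanism each unit contributed yields 3.8 × 1.93 / 6 = 1.2223 back to its contributor per unit of net cost, which exceeds 1, making full contribution the dominant choice for everyone.
So the Nash equilibrium is full contribution by all 6; the group earns 3.8 × 1.93 × 270 = 1980.18.

1980.18 million dollars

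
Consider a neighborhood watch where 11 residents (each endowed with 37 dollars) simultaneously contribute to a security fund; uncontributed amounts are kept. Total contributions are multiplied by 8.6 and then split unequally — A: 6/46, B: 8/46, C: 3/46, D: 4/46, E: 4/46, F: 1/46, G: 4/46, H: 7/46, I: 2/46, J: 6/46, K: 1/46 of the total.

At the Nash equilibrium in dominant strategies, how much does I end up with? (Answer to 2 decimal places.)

Player j's private return per contributed unit is 8.6 × (j's share). Contributing is weakly dominant for j when that share is at least 1/8.6 = 0.1163, and contributing 0 is dominant otherwise.
The shares above 0.1163 belong to A, B, H and J, contributing 37 each; the remaining 7 contribute 0. Total contributed: 148.
I keeps 37 and receives 8.6 × 148 × 2/46 = 55.34 from the security fund, for a payoff of 92.34.

92.34 dollars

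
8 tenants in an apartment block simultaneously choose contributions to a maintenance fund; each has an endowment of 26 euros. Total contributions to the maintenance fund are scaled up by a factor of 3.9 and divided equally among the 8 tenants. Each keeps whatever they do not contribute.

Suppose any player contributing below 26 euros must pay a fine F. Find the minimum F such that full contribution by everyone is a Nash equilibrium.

13.33 euros

Given the others contribute fully, the best deviation is to contribute 0 (any partial contribution still incurs the fine and gives up units whose private return 0.4875 is below 1).
Deviating from 26 to 0 saves 26 euros but forfeits the deviator's share of the drop in the maintenance fund: 3.9/8 × 26 = 12.67.
So the deviation gain is 26 − 12.67 = 13.33, and the fine must be at least 13.33 euros to wipe it out.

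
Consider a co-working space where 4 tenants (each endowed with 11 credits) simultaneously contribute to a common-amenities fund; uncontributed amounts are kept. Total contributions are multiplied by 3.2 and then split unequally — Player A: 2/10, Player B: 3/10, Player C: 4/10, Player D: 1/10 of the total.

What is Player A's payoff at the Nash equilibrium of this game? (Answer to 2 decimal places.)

A player with share s gets back 3.2·s per unit contributed, so full contribution is dominant for anyone with s > 1/3.2 = 0.3125 and zero contribution is dominant for anyone below.
Player C alone (share 4/10) is above the threshold, contributing 11; the remaining 3 contribute 0. Total contributed: 11.
Player A keeps 11 and receives 3.2 × 11 × 2/10 = 7.04 from the common-amenities fund, for a payoff of 18.04.

18.04 credits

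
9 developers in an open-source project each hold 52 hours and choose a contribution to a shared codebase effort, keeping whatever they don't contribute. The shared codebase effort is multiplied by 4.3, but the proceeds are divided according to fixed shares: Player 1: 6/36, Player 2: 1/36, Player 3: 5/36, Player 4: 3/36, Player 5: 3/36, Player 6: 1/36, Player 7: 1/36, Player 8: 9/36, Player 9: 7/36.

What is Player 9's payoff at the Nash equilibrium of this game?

Each unit j contributes comes back to j as 4.3 × (j's share), so j prefers to contribute only if that share exceeds 1/4.3 = 0.2326; otherwise keeping the unit dominates.
Only Player 8 (9/36) clears that bar, contributing 52; the remaining 8 contribute 0. Total contributed: 52.
Player 9 keeps 52 and receives 4.3 × 52 × 7/36 = 43.48 from the shared codebase effort, for a payoff of 95.48.

95.48 hours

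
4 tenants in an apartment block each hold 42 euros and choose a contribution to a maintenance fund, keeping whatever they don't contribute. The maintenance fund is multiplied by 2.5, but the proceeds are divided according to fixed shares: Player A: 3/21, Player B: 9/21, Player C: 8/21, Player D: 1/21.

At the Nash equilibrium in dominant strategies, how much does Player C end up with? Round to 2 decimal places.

82.00 euros

A player with share s gets back 2.5·s per unit contributed, so full contribution is dominant for anyone with s > 1/2.5 = 0.4000 and zero contribution is dominant for anyone below.
The only share above 0.4000 is Player B's 9/21, contributing 42; the remaining 3 contribute 0. Total contributed: 42.
Player C keeps 42 and receives 2.5 × 42 × 8/21 = 40.00 from the maintenance fund, for a payoff of 82.00.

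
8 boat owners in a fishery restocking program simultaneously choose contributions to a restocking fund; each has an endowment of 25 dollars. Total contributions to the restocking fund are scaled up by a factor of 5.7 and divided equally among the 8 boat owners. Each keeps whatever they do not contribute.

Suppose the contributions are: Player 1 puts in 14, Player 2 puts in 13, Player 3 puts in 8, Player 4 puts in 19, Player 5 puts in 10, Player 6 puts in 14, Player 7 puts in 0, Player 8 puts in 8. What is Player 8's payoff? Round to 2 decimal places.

Total contributed: 14 + 13 + 8 + 19 + 10 + 14 + 0 + 8 = 86.
Each receives 5.7 × 86 / 8 = 61.28 from the restocking fund.
Player 8 keeps 25 − 8 = 17, so Player 8's payoff is 17 + 61.28 = 78.28.

78.28 dollars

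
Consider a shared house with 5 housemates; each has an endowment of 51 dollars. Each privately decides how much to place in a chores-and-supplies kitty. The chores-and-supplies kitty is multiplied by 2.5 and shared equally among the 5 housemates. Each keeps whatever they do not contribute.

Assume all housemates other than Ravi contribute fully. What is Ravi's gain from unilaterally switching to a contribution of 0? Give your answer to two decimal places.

25.50 dollars

Switching from a contribution of 51 to 0 lets Ravi keep an extra 51 dollars, but lowers the chores-and-supplies kitty by 51, which costs Ravi their own share of that drop: 2.5/5 × 51 = 25.50.
Net gain = 51 − 25.50 = 25.50. The private return per contributed unit (0.5000) is below 1, so free-riding is indeed the best response regardless of what the others do.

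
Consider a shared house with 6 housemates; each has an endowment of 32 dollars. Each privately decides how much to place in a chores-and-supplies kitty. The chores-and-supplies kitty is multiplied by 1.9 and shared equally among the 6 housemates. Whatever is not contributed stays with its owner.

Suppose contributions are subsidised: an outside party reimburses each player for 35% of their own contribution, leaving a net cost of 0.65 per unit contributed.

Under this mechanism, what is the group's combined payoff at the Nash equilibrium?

Even with the mechanism, each unit contributed returns only (1.9/6) / 0.65 = 0.4872 per unit of net cost, so contributing nothing is still dominant.
At the Nash equilibrium no one contributes; group total payoff = 6 × 32 = 192.

192.00 dollars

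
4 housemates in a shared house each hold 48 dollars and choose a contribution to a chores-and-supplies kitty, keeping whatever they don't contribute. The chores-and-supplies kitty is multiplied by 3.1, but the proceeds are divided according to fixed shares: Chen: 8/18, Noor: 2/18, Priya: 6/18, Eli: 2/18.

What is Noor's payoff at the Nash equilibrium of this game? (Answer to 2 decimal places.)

81.07 dollars

A player with share s gets back 3.1·s per unit contributed, so full contribution is dominant for anyone with s > 1/3.1 = 0.3226 and zero contribution is dominant for anyone below.
Chen and Priya clear that bar, contributing 48 each; the remaining 2 contribute 0. Total contributed: 96.
Noor keeps 48 and receives 3.1 × 96 × 2/18 = 33.07 from the chores-and-supplies kitty, for a payoff of 81.07.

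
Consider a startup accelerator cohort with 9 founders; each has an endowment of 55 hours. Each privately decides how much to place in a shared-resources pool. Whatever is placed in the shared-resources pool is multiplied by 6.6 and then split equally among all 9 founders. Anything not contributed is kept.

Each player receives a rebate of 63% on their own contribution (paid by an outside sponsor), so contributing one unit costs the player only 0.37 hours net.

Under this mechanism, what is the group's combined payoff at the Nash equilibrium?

3578.85 hours

Under the mechanism each unit contributed yields (6.6/9) / 0.37 = 1.9820 back to its contributor per unit of net cost, which exceeds 1, making full contribution the dominant choice for everyone.
At the Nash equilibrium everyone contributes 55. Group total payoff = 9 × (55 × 0.63 + 6.6 × 55) = 3578.85.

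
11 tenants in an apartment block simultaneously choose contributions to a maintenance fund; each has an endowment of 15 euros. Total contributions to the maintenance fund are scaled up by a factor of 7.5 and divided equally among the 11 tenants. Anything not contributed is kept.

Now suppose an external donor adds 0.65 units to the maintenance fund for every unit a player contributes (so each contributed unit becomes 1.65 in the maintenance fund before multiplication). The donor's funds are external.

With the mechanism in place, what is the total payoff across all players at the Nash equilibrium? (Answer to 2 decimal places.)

2041.88 euros

Under the mechanism each unit contributed yields 7.5 × 1.65 / 11 = 1.1250 back to its contributor per unit of net cost, which exceeds 1, making full contribution the dominant choice for everyone.
So the Nash equilibrium is full contribution by all 11; the group earns 7.5 × 1.65 × 165 = 2041.88.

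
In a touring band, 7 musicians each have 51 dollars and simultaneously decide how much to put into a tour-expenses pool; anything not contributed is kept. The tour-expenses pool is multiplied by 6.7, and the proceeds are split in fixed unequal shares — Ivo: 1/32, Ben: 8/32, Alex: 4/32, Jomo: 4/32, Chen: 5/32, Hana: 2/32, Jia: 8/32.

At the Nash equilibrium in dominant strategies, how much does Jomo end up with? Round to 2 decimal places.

A player with share s gets back 6.7·s per unit contributed, so full contribution is dominant for anyone with s > 1/6.7 = 0.1493 and zero contribution is dominant for anyone below.
Ben, Chen and Jia are above the threshold, contributing 51 each; the remaining 4 contribute 0. Total contributed: 153.
Jomo keeps 51 and receives 6.7 × 153 × 4/32 = 128.14 from the tour-expenses pool, for a payoff of 179.14.

179.14 dollars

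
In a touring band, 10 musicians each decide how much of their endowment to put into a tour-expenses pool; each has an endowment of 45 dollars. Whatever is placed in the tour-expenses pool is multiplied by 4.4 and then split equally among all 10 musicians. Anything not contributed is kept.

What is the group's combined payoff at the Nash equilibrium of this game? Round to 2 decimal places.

Each contributed unit returns 4.4/10 = 0.4400 to its contributor — below 1 — so contributing 0 is dominant for every player. At the Nash equilibrium everyone keeps their 45, and the group total is 10 × 45 = 450.

450.00 dollars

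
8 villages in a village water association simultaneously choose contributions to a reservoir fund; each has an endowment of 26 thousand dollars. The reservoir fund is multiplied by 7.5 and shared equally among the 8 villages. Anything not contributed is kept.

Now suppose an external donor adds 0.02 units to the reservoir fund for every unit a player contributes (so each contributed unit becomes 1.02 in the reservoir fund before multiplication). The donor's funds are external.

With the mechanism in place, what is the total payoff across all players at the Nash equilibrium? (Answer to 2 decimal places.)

208.00 thousand dollars

The effective private return is 7.5 × 1.02 / 8 = 0.9563, which is still under 1, so the mechanism doesn't change anyone's dominant strategy: zero contribution.
At the Nash equilibrium no one contributes; group total payoff = 8 × 26 = 208.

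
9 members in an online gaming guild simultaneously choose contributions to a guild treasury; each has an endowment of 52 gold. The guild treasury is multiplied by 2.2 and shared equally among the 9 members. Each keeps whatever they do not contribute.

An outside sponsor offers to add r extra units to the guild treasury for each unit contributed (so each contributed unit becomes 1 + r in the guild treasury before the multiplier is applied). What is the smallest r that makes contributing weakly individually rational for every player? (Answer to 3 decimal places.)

3.091

With matching at rate r, one contributed unit becomes (1 + r) in the guild treasury and returns 2.2 × (1 + r) / 9 to the contributor.
Setting this equal to 1: 1 + r = 9/2.2 = 4.0909.
So the minimum matching rate is r = 4.0909 − 1 = 3.091.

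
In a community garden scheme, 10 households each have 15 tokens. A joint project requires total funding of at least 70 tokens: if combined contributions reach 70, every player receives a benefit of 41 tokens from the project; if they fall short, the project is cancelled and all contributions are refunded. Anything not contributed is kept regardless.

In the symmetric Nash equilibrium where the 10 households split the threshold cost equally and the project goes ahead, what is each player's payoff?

49 tokens

Equal share of the threshold: 70/10 = 7.
At this profile no one gains by cutting their contribution: any cut drops the total below 70, the project is cancelled, contributions are refunded, and the deviator ends with 15, which is less than 15 − 7 + 41 = 49. Contributing more than 7 just wastes the excess. So contributing exactly 7 is a best response.
Each player's payoff: 15 − 7 + 41 = 49.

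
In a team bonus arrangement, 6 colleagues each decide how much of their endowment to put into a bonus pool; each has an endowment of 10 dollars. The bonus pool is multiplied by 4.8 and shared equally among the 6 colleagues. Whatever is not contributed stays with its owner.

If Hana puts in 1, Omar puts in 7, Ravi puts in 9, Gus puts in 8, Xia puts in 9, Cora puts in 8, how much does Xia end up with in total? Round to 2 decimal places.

34.60 dollars

Total contributed: 1 + 7 + 9 + 8 + 9 + 8 = 42.
Each receives 4.8 × 42 / 6 = 33.60 from the bonus pool.
Xia keeps 10 − 9 = 1, so Xia's payoff is 1 + 33.60 = 34.60.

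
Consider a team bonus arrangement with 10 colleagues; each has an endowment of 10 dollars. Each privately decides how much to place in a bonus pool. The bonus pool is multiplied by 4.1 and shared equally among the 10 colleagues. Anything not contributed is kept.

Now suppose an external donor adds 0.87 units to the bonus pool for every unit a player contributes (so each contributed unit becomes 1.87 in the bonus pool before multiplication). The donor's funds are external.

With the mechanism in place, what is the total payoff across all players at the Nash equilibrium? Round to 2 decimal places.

100.00 dollars

Even with the mechanism, each unit contributed returns only 4.1 × 1.87 / 10 = 0.7667 per unit of net cost, so contributing nothing is still dominant.
Everyone keeps their endowment and the group total is 10 × 10 = 100.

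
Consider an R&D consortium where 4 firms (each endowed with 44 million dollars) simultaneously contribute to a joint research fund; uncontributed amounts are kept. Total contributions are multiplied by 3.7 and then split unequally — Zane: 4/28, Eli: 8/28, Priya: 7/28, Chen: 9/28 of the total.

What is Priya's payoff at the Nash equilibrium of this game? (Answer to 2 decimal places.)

For player j, contributing a unit is worthwhile iff 3.7 × (j's share) ≥ 1, i.e. iff j's share is at least 0.2703.
Eli and Chen clear that bar, contributing 44 each; the remaining 2 contribute 0. Total contributed: 88.
Priya keeps 44 and receives 3.7 × 88 × 7/28 = 81.40 from the joint research fund, for a payoff of 125.40.

125.40 million dollars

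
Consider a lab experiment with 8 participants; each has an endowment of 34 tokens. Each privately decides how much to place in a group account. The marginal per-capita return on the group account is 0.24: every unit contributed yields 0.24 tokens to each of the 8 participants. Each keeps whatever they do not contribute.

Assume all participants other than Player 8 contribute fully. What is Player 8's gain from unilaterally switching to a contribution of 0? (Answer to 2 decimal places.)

Switching from a contribution of 34 to 0 lets Player 8 keep an extra 34 tokens, but lowers the group account by 34, which costs Player 8 their own share of that drop: 0.24 × 34 = 8.16.
Net gain = 34 − 8.16 = 25.84. The private return per contributed unit (0.24) is below 1, so free-riding is indeed the best response regardless of what the others do.

25.84 tokens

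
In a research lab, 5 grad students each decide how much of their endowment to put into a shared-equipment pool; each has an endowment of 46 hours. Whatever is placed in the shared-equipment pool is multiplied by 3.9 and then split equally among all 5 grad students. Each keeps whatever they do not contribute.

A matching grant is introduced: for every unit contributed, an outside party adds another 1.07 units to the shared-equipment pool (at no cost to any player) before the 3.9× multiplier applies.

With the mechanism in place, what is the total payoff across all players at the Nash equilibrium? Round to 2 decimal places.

Under the mechanism each unit contributed yields 3.9 × 2.07 / 5 = 1.6146 back to its contributor per unit of net cost, which exceeds 1, making full contribution the dominant choice for everyone.
At the Nash equilibrium everyone contributes 46. Group total payoff = 3.9 × 2.07 × 230 = 1856.79.

1856.79 hours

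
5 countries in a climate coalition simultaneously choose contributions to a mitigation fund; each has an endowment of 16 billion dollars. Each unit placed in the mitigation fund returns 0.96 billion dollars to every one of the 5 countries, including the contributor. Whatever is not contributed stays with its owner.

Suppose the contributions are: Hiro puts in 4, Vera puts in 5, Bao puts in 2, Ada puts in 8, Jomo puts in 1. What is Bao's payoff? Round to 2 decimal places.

Total contributed: 4 + 5 + 2 + 8 + 1 = 20.
Each receives 0.96 × 20 = 19.20 from the mitigation fund.
Bao keeps 16 − 2 = 14, so Bao's payoff is 14 + 19.20 = 33.20.

33.20 billion dollars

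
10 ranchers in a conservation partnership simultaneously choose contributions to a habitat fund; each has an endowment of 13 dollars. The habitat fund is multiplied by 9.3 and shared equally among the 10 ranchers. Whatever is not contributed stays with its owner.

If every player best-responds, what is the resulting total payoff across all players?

Each contributed unit returns 9.3/10 = 0.9300 to its contributor — below 1 — so contributing 0 is dominant for every player. At the Nash equilibrium everyone keeps their 13, and the group total is 10 × 13 = 130.

130.00 dollars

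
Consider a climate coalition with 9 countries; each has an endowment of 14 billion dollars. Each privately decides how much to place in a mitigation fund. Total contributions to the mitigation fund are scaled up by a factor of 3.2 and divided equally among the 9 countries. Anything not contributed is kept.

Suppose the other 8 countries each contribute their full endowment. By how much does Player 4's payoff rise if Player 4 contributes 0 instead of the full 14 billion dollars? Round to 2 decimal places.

Switching from a contribution of 14 to 0 lets Player 4 keep an extra 14 billion dollars, but lowers the mitigation fund by 14, which costs Player 4 their own share of that drop: 3.2/9 × 14 = 4.98.
Net gain = 14 − 4.98 = 9.02. The private return per contributed unit (0.3556) is below 1, so free-riding is indeed the best response regardless of what the others do.

9.02 billion dollars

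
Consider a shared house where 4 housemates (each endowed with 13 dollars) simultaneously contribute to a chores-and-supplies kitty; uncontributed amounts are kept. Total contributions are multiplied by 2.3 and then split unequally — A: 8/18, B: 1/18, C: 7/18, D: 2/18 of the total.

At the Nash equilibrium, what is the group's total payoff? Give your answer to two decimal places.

Player j's private return per contributed unit is 2.3 × (j's share). Contributing is weakly dominant for j when that share is at least 1/2.3 = 0.4348, and contributing 0 is dominant otherwise.
Only A (8/18) clears that bar, contributing 13; the remaining 3 contribute 0. Total contributed: 13.
The chores-and-supplies kitty pays out 2.3 × 13 = 29.90 in total (split across the unequal shares, but the aggregate is all that matters for the group sum).
The 3 free-riders keep 13 each, adding 39. Group total = 39 + 29.90 = 68.90.

68.90 dollars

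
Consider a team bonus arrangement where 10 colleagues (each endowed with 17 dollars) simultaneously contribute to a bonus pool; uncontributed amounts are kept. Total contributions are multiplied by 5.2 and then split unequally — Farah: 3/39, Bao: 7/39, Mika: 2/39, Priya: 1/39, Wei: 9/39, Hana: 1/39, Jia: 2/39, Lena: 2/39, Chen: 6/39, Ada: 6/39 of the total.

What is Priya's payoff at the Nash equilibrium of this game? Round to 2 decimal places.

19.27 dollars

Player j's private return per contributed unit is 5.2 × (j's share). Contributing is weakly dominant for j when that share is at least 1/5.2 = 0.1923, and contributing 0 is dominant otherwise.
Wei alone (share 9/39) is above the threshold, contributing 17; the remaining 9 contribute 0. Total contributed: 17.
Priya keeps 17 and receives 5.2 × 17 × 1/39 = 2.27 from the bonus pool, for a payoff of 19.27.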